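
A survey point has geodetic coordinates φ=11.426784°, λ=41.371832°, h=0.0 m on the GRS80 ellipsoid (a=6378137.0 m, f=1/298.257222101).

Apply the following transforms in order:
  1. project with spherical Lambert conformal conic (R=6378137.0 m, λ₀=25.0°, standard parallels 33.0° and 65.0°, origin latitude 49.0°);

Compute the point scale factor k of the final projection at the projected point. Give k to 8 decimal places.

start: φ=11.426784°, λ=41.371832°, h=0.000 m
→ into lcc (λ₀=25.0°): φ=11.42678400°, λ−λ₀=16.37183200°
scale k = 1.17087841

1.17087841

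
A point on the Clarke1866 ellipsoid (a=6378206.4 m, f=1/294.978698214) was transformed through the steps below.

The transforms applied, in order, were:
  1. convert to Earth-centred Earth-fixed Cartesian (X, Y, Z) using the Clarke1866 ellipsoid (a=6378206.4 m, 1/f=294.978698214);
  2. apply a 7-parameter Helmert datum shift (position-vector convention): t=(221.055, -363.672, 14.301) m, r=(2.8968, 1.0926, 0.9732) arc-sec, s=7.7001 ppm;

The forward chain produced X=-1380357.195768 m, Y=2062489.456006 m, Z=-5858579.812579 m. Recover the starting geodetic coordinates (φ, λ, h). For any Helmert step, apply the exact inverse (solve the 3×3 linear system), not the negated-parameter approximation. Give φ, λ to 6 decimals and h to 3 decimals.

φ=-67.178492°, λ=123.792872°, h=2832.737 m

start: X=-1380357.1958, Y=2062489.4560, Z=-5858579.8126 m
→ Helmert⁻¹: X=-1380526.8544, Y=2062761.4791, Z=-5858585.2845
→ geod (Bowring, a=6378206.400): φ=-67.17849200°, λ=123.79287200°, h=2832.7370 m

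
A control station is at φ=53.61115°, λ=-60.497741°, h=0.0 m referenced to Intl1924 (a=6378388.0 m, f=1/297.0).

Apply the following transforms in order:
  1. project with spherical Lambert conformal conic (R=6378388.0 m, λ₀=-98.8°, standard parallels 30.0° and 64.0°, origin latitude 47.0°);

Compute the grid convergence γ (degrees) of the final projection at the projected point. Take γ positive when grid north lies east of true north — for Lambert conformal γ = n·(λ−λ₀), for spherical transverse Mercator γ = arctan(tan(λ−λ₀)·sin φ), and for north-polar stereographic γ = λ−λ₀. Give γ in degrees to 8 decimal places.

28.45075998

start: φ=53.611150°, λ=-60.497741°, h=0.000 m
→ into lcc (λ₀=-98.8°): φ=53.61115000°, λ−λ₀=38.30225900°
convergence γ = 28.45075998°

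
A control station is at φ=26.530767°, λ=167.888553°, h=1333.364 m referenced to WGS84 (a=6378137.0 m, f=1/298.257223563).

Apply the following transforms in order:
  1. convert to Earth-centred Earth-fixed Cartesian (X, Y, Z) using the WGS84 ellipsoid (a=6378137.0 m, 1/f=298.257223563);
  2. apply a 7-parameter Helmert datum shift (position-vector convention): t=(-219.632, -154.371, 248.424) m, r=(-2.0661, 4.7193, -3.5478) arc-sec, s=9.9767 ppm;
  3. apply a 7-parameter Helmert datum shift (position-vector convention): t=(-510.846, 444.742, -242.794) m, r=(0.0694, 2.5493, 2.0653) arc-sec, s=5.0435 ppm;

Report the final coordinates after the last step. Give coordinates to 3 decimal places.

X=-5585068.444 m, Y=1198726.528 m, Z=2832624.126 m

start: φ=26.530767°, λ=167.888553°, h=1333.364 m
→ ECEF (a=6378137.000, f=1/298.257223563): X=-5584362.5172, Y=1198350.6040, Z=2832390.7593
→ Helmert 7p (PV): X=-5584552.4454, Y=1198332.6134, Z=2832783.2079
→ Helmert 7p (PV): X=-5585068.4444, Y=1198726.5285, Z=2832624.1261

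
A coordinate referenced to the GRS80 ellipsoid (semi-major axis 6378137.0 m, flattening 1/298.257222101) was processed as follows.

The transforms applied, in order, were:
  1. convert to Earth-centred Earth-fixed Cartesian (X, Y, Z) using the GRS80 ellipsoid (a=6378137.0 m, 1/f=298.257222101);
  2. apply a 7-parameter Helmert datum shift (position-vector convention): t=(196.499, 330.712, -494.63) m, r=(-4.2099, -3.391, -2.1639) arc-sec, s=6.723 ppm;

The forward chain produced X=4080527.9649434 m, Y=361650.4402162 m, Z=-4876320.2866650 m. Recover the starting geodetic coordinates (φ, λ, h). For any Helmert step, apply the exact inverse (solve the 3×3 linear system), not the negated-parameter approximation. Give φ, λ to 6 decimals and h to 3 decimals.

start: X=4080527.9649, Y=361650.4402, Z=-4876320.2867 m
→ Helmert⁻¹: X=4080220.0829, Y=361459.6212, Z=-4875852.5782
→ geod (Bowring, a=6378137.000): φ=-50.15576600°, λ=5.06251800°, h=2532.8520 m

φ=-50.155766°, λ=5.062518°, h=2532.852 m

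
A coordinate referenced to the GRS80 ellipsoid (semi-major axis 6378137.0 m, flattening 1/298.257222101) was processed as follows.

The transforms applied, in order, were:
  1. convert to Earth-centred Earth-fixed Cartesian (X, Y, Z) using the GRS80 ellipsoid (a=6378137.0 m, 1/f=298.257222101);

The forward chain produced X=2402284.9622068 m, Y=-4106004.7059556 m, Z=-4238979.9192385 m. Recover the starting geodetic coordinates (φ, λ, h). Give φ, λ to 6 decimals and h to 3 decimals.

start: X=2402284.9622, Y=-4106004.7060, Z=-4238979.9192 m
→ geod (Bowring, a=6378137.000): φ=-41.89472500°, λ=-59.66953600°, h=3104.3260 m

φ=-41.894725°, λ=-59.669536°, h=3104.326 m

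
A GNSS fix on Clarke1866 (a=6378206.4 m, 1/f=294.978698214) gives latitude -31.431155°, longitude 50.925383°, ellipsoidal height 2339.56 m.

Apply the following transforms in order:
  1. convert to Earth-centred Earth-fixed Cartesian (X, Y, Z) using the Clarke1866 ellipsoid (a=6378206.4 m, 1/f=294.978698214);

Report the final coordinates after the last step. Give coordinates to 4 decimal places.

X=3434885.0313 m, Y=4230452.9520 m, Z=-3307818.2889 m

start: φ=-31.431155°, λ=50.925383°, h=2339.560 m
→ ECEF (a=6378206.400, f=1/294.978698214): X=3434885.0313, Y=4230452.9520, Z=-3307818.2889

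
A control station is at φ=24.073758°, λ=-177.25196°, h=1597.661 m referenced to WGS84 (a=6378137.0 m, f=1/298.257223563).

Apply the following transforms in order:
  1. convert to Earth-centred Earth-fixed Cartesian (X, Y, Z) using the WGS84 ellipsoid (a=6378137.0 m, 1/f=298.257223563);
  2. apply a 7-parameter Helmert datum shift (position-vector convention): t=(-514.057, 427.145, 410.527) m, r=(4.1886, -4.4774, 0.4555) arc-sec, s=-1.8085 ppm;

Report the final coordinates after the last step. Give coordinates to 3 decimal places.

start: φ=24.073758°, λ=-177.251960°, h=1597.661 m
→ ECEF (a=6378137.000, f=1/298.257223563): X=-5821376.2538, Y=-279421.1537, Z=2586396.0540
→ Helmert 7p (PV): X=-5821935.3087, Y=-279058.8805, Z=2586669.8647

X=-5821935.309 m, Y=-279058.880 m, Z=2586669.865 m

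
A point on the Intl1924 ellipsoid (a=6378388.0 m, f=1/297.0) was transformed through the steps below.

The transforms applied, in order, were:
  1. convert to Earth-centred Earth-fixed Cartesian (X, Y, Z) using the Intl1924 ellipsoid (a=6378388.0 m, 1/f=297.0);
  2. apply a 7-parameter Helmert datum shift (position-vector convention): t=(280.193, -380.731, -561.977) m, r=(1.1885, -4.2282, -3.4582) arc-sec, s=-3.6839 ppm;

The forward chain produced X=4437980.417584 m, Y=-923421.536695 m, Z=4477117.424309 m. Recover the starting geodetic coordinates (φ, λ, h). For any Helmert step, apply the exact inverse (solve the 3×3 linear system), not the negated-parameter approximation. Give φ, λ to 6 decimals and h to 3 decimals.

start: X=4437980.4176, Y=-923421.5367, Z=4477117.4243 m
→ Helmert⁻¹: X=4437823.8327, Y=-922944.0023, Z=4477610.2442
→ geod (Bowring, a=6378388.000): φ=44.84230100°, λ=-11.74845700°, h=3674.0430 m

φ=44.842301°, λ=-11.748457°, h=3674.043 m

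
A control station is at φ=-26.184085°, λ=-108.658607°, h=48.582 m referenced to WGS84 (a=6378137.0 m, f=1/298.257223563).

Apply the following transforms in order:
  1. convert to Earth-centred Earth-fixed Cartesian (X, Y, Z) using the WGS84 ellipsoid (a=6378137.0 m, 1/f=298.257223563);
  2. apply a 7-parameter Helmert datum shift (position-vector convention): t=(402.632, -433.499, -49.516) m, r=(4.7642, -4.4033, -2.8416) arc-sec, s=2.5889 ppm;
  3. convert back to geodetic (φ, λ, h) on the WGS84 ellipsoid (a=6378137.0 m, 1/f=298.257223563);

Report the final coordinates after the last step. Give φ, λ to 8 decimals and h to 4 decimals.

φ=-26.18501473°, λ=-108.65383372°, h=340.4105 m

start: φ=-26.184085°, λ=-108.658607°, h=48.582 m
→ ECEF (a=6378137.000, f=1/298.257223563): X=-1832357.8628, Y=-5426373.7736, Z=-2797399.5954
→ Helmert 7p (PV): X=-1831975.0125, Y=-5426731.4644, Z=-2797620.8065
→ geod (Bowring, a=6378137.000): φ=-26.18501473°, λ=-108.65383372°, h=340.4105 m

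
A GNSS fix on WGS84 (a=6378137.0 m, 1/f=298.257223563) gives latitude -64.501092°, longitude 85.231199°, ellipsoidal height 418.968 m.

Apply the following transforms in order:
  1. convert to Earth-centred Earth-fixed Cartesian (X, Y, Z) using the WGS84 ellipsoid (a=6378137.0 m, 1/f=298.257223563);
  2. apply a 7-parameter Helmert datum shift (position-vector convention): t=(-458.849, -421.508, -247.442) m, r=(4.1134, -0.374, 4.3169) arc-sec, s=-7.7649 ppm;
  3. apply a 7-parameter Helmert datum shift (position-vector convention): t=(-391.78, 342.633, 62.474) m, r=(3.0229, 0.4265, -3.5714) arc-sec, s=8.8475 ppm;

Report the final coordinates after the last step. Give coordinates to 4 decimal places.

X=228046.6808 m, Y=2744039.1228 m, Z=-5734457.9685 m

start: φ=-64.501092°, λ=85.231199°, h=418.968 m
→ ECEF (a=6378137.000, f=1/298.257223563): X=228908.4486, Y=2743915.7960, Z=-5734361.6625
→ Helmert 7p (PV): X=228400.7929, Y=2743592.1281, Z=-5734509.4430
→ Helmert 7p (PV): X=228046.6808, Y=2744039.1228, Z=-5734457.9685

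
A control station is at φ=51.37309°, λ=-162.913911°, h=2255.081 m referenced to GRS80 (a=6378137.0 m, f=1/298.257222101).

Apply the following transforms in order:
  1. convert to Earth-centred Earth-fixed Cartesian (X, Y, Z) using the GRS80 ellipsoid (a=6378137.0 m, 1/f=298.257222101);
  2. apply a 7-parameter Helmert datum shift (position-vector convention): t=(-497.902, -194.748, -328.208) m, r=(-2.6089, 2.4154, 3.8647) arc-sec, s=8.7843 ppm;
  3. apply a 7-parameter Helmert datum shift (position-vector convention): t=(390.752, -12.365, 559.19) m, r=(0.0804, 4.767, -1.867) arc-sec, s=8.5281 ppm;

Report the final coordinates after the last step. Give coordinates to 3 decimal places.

start: φ=51.373090°, λ=-162.913911°, h=2255.081 m
→ ECEF (a=6378137.000, f=1/298.257222101): X=-3814947.0773, Y=-1172617.1385, Z=4961322.3135
→ Helmert 7p (PV): X=-3815398.4213, Y=-1172830.9140, Z=4961097.1931
→ Helmert 7p (PV): X=-3814936.1661, Y=-1172820.6796, Z=4961786.4134

X=-3814936.166 m, Y=-1172820.680 m, Z=4961786.413 m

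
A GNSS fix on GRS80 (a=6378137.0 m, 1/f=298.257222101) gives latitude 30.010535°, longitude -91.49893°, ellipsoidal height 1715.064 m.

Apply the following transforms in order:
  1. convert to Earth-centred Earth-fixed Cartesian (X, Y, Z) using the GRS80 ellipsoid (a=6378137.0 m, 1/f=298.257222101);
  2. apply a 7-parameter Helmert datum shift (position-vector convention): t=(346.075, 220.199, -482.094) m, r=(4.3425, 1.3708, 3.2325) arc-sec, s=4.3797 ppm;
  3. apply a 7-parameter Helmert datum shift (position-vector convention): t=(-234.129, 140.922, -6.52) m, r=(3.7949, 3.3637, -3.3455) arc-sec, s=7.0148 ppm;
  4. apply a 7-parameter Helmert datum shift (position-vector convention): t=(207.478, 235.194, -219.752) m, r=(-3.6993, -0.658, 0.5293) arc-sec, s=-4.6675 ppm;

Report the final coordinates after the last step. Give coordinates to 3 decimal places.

X=-144240.957 m, Y=-5526775.183 m, Z=3171439.753 m

start: φ=30.010535°, λ=-91.498930°, h=1715.064 m
→ ECEF (a=6378137.000, f=1/298.257222101): X=-144633.2551, Y=-5527265.7596, Z=3172242.8584
→ Helmert 7p (PV): X=-144180.1098, Y=-5527138.8207, Z=3171659.2528
→ Helmert 7p (PV): X=-144453.1752, Y=-5527092.6851, Z=3171575.6426
→ Helmert 7p (PV): X=-144240.9574, Y=-5526775.1831, Z=3171439.7528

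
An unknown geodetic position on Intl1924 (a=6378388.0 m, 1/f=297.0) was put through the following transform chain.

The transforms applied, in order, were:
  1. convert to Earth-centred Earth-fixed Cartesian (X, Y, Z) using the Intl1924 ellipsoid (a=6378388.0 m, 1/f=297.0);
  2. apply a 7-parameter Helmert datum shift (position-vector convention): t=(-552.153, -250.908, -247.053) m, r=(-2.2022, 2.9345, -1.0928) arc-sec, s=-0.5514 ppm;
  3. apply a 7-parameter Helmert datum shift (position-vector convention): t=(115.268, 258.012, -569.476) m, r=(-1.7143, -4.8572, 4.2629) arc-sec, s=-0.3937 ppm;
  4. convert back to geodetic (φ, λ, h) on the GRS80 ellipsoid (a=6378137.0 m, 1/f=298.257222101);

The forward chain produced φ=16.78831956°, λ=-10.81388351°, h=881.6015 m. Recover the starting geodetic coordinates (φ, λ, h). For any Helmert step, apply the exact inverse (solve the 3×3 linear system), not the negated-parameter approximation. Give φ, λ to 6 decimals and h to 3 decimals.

start: φ=16.788320°, λ=-10.813884°, h=881.602 m
→ ECEF (a=6378137.000, f=1/298.257222101): X=6000358.5803, Y=-1146136.5597, Z=1830672.7879
→ Helmert⁻¹: X=6000265.0982, Y=-1146534.2497, Z=1831092.1593
→ Helmert⁻¹: X=6000800.5778, Y=-1146271.7345, Z=1831413.3564
→ geod (Bowring, a=6378388.000): φ=16.79398100°, λ=-10.81435100°, h=1292.0600 m

φ=16.793981°, λ=-10.814351°, h=1292.060 m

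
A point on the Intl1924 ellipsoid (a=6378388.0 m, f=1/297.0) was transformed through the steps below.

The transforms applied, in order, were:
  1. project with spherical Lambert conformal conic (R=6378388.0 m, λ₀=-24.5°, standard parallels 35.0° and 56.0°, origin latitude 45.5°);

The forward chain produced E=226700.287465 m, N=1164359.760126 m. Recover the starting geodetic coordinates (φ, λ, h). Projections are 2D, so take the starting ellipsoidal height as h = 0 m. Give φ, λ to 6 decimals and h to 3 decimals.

start: E=226700.2875, N=1164359.7601 m
→ lcc⁻¹: φ=56.03364500°, λ=-20.85430600°

φ=56.033645°, λ=-20.854306°, h=0.000 m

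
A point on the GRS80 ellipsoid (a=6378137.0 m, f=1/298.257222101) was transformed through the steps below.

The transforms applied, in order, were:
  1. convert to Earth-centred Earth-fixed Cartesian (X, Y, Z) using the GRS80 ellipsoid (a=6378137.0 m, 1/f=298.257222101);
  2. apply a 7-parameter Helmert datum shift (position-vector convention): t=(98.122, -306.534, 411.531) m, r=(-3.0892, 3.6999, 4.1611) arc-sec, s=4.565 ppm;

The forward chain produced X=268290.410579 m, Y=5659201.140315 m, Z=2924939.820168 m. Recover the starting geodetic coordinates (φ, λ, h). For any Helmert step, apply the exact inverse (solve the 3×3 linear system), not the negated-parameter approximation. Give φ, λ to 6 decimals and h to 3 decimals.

start: X=268290.4106, Y=5659201.1403, Z=2924939.8202 m
→ Helmert⁻¹: X=268252.7749, Y=5659432.6258, Z=2924604.5111
→ geod (Bowring, a=6378137.000): φ=27.45929100°, λ=87.28625500°, h=2464.1750 m

φ=27.459291°, λ=87.286255°, h=2464.175 m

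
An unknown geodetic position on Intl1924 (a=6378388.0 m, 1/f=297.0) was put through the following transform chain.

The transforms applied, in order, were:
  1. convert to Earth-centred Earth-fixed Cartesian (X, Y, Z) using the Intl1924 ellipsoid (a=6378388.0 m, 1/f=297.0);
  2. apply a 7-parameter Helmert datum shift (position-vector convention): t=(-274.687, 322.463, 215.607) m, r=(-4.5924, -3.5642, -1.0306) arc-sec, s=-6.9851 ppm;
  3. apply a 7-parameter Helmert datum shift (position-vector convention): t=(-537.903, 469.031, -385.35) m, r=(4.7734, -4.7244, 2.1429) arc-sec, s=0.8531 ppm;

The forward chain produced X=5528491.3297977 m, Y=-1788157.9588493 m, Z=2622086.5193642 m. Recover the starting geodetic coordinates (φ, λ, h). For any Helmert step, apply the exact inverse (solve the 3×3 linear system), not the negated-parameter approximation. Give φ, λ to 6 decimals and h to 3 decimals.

φ=24.428777°, λ=-17.928422°, h=1015.829 m

start: X=5528491.3298, Y=-1788157.9588, Z=2622086.5194 m
→ Helmert⁻¹: X=5529065.9984, Y=-1788622.2184, Z=2622384.3839
→ Helmert⁻¹: X=5529433.5556, Y=-1788987.9285, Z=2622051.7150
→ geod (Bowring, a=6378388.000): φ=24.42877700°, λ=-17.92842200°, h=1015.8290 m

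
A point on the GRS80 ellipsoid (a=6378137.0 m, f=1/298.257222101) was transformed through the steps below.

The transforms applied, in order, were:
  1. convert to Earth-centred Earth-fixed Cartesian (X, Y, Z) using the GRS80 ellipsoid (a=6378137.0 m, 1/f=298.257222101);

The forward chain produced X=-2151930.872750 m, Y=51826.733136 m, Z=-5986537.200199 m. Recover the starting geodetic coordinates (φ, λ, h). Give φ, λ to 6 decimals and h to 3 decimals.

φ=-70.345313°, λ=178.620365°, h=2580.535 m

start: X=-2151930.8727, Y=51826.7331, Z=-5986537.2002 m
→ geod (Bowring, a=6378137.000): φ=-70.34531300°, λ=178.62036500°, h=2580.5350 m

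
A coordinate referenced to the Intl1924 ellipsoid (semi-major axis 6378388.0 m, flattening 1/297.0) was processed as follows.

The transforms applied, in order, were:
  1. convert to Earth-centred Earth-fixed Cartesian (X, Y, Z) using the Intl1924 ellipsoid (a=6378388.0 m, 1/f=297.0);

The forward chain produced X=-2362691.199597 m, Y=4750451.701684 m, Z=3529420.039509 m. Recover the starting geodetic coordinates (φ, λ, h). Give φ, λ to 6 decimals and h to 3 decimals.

start: X=-2362691.1996, Y=4750451.7017, Z=3529420.0395 m
→ geod (Bowring, a=6378388.000): φ=33.81144200°, λ=116.44397800°, h=499.8360 m

φ=33.811442°, λ=116.443978°, h=499.836 m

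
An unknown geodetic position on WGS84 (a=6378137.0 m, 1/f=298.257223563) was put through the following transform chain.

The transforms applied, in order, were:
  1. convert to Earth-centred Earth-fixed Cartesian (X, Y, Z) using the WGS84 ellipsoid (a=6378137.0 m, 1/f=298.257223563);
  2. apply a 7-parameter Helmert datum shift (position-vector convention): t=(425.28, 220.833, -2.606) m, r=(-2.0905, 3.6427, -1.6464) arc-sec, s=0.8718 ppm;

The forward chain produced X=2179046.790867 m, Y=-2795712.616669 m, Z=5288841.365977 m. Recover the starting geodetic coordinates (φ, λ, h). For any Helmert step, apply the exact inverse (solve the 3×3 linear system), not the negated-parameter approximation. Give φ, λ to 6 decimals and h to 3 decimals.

φ=56.348287°, λ=-52.075160°, h=3387.232 m

start: X=2179046.7909, Y=-2795712.6167, Z=5288841.3660 m
→ Helmert⁻¹: X=2178548.5262, Y=-2795967.2257, Z=5288849.4978
→ geod (Bowring, a=6378137.000): φ=56.34828700°, λ=-52.07516000°, h=3387.2320 m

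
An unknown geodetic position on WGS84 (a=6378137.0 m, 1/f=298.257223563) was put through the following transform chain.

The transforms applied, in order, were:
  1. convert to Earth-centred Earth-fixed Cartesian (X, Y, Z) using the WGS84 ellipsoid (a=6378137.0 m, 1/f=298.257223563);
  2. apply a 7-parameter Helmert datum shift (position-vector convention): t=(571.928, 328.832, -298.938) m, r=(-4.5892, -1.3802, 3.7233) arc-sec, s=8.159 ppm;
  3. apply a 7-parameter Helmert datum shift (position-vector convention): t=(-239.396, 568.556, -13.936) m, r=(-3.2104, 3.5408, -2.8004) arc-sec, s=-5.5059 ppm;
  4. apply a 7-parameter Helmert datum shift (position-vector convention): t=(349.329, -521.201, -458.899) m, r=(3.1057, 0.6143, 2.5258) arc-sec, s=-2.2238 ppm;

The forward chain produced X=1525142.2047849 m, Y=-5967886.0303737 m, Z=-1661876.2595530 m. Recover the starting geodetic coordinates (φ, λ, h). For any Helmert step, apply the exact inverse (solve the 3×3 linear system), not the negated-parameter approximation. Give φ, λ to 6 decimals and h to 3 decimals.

φ=-15.189741°, λ=-75.672103°, h=3238.670 m

start: X=1525142.2048, Y=-5967886.0304, Z=-1661876.2596 m
→ Helmert⁻¹: X=1524728.1408, Y=-5967421.7849, Z=-1661326.6636
→ Helmert⁻¹: X=1525085.4786, Y=-5967976.6360, Z=-1661388.5830
→ Helmert⁻¹: X=1524382.2631, Y=-5968247.3291, Z=-1661219.0805
→ geod (Bowring, a=6378137.000): φ=-15.18974100°, λ=-75.67210300°, h=3238.6700 m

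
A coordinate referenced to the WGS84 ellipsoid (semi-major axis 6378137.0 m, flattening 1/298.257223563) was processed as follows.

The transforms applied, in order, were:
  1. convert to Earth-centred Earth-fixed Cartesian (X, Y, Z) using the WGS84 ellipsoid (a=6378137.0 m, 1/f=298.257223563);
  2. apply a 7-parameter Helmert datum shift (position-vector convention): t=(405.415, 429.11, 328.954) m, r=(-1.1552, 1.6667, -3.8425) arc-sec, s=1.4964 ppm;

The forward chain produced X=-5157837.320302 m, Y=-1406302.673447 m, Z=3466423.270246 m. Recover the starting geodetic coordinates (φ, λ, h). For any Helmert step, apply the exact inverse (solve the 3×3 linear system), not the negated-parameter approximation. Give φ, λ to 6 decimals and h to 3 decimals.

φ=33.129803°, λ=-164.744330°, h=30.041 m

start: X=-5157837.3203, Y=-1406302.6734, Z=3466423.2702 m
→ Helmert⁻¹: X=-5158236.8154, Y=-1406845.1828, Z=3466039.5699
→ geod (Bowring, a=6378137.000): φ=33.12980300°, λ=-164.74433000°, h=30.0410 m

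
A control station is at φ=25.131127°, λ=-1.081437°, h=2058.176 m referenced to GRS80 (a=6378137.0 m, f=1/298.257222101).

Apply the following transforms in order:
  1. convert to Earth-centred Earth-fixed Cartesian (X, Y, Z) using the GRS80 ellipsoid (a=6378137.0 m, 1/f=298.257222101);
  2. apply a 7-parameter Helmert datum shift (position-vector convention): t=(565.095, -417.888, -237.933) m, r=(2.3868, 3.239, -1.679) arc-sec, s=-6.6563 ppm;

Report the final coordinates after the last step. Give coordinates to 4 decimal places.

X=5779262.2272 m, Y=-109579.0688 m, Z=2692758.1754 m

start: φ=25.131127°, λ=-1.081437°, h=2058.176 m
→ ECEF (a=6378137.000, f=1/298.257222101): X=5778694.1950, Y=-109083.7053, Z=2693106.0397
→ Helmert 7p (PV): X=5779262.2272, Y=-109579.0688, Z=2692758.1754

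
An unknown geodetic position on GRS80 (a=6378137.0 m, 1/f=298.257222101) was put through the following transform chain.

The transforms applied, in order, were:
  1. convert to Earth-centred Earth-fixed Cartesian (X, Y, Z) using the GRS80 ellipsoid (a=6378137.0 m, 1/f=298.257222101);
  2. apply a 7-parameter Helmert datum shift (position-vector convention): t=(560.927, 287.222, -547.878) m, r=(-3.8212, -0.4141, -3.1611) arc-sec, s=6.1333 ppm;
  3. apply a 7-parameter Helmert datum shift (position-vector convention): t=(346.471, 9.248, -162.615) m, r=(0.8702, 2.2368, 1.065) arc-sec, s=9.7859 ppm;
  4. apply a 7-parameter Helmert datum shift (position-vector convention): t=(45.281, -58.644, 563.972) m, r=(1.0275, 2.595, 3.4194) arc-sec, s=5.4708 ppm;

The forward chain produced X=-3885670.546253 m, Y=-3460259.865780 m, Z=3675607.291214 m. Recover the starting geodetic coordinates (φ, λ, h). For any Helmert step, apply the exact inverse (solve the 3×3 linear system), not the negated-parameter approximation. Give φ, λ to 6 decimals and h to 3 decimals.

φ=35.415445°, λ=-138.320040°, h=57.277 m

start: X=-3885670.5463, Y=-3460259.8658, Z=3675607.2912 m
→ Helmert⁻¹: X=-3885798.1647, Y=-3460099.5673, Z=3674991.5634
→ Helmert⁻¹: X=-3886164.3256, Y=-3460039.3854, Z=3675090.6686
→ Helmert⁻¹: X=-3886641.0025, Y=-3460433.0412, Z=3675559.6989
→ geod (Bowring, a=6378137.000): φ=35.41544500°, λ=-138.32004000°, h=57.2770 m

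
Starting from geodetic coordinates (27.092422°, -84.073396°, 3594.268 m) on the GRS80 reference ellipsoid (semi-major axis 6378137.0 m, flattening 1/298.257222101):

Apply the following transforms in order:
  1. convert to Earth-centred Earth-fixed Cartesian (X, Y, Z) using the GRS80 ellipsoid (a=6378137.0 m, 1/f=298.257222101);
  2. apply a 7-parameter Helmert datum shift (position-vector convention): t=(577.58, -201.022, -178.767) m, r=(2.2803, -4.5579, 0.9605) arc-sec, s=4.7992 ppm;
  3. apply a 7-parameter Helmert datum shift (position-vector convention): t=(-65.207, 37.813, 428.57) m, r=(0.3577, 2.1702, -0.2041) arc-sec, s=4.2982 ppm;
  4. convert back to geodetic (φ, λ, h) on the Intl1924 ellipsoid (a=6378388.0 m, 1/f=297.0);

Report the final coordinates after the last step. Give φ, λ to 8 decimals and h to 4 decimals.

φ=27.09354613°, λ=-84.06859372°, h=3725.3935 m

start: φ=27.092422°, λ=-84.073396°, h=3594.268 m
→ ECEF (a=6378137.000, f=1/298.257222101): X=587045.5875, Y=-5655040.8927, Z=2888973.3253
→ Helmert 7p (PV): X=587588.4795, Y=-5655298.2591, Z=2888758.8773
→ Helmert 7p (PV): X=587550.5961, Y=-5655290.3448, Z=2889183.8741
→ geod (Bowring, a=6378388.000): φ=27.09354613°, λ=-84.06859372°, h=3725.3935 m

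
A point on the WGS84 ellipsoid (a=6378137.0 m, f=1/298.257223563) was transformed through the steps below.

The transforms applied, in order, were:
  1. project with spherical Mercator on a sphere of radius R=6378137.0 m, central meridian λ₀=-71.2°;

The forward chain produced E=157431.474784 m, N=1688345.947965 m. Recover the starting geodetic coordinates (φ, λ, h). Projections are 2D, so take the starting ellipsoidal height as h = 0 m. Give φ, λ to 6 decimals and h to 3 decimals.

start: E=157431.4748, N=1688345.9480 m
→ merc⁻¹: φ=14.99258800°, λ=-69.78576900°

φ=14.992588°, λ=-69.785769°, h=0.000 m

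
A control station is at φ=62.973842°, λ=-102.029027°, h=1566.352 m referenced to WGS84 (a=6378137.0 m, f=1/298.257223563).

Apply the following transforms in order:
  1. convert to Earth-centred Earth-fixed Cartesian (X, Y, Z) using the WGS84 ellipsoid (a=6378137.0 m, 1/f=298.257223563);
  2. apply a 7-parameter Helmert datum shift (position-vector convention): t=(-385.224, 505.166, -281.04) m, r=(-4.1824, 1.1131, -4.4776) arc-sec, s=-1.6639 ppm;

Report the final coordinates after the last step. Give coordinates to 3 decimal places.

start: φ=62.973842°, λ=-102.029027°, h=1566.352 m
→ ECEF (a=6378137.000, f=1/298.257223563): X=-605766.4466, Y=-2842824.4581, Z=5660049.1777
→ Helmert 7p (PV): X=-606181.8304, Y=-2842186.6442, Z=5659819.6324

X=-606181.830 m, Y=-2842186.644 m, Z=5659819.632 m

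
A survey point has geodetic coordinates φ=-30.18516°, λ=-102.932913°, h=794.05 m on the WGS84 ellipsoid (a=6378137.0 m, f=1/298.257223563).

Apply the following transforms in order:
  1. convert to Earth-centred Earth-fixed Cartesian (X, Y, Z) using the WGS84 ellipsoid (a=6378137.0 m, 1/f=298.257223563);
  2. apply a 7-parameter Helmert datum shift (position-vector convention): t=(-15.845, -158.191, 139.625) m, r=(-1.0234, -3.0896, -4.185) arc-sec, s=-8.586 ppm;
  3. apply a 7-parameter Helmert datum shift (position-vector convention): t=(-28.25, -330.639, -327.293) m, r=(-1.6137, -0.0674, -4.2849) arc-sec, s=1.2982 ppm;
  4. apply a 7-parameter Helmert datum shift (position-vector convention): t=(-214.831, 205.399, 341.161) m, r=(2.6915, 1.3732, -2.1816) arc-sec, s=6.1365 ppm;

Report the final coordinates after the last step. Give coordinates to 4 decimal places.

X=-1235637.1901 m, Y=-5378871.2704 m, Z=-3188387.1086 m

start: φ=-30.185160°, λ=-102.932913°, h=794.050 m
→ ECEF (a=6378137.000, f=1/298.257223563): X=-1235129.4982, Y=-5378658.6586, Z=-3188532.1681
→ Helmert 7p (PV): X=-1235196.1075, Y=-5378761.4286, Z=-3188356.9805
→ Helmert 7p (PV): X=-1235336.6566, Y=-5379098.3345, Z=-3188646.7358
→ Helmert 7p (PV): X=-1235637.1901, Y=-5378871.2704, Z=-3188387.1086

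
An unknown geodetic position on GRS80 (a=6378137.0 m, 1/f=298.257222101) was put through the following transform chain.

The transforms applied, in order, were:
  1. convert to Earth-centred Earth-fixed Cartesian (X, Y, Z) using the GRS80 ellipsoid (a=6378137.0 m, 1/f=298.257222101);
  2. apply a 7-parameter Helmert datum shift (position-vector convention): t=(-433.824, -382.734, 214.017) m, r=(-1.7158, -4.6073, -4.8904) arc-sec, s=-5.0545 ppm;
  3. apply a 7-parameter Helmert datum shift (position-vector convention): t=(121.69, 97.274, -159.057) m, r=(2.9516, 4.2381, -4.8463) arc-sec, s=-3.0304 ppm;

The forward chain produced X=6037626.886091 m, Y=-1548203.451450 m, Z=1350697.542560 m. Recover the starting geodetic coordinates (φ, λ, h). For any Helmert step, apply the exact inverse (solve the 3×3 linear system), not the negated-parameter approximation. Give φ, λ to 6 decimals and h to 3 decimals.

start: X=6037626.8861, Y=-1548203.4515, Z=1350697.5426 m
→ Helmert⁻¹: X=6037532.1077, Y=-1548144.2299, Z=1351006.8993
→ Helmert⁻¹: X=6038063.3134, Y=-1547637.3959, Z=1350651.9648
→ geod (Bowring, a=6378137.000): φ=12.30601600°, λ=-14.37619500°, h=729.9840 m

φ=12.306016°, λ=-14.376195°, h=729.984 m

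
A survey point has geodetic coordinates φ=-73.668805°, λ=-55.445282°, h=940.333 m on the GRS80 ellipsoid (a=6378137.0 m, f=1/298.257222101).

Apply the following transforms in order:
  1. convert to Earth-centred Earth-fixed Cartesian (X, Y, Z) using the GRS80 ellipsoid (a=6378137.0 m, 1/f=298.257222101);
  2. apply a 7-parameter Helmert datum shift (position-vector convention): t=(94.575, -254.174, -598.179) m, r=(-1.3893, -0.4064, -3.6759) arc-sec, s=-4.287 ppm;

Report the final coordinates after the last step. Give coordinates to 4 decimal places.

start: φ=-73.668805°, λ=-55.445282°, h=940.333 m
→ ECEF (a=6378137.000, f=1/298.257222101): X=1020540.2083, Y=-1481861.4746, Z=-6099549.9306
→ Helmert 7p (PV): X=1020616.0175, Y=-1482168.5666, Z=-6100109.9690

X=1020616.0175 m, Y=-1482168.5666 m, Z=-6100109.9690 m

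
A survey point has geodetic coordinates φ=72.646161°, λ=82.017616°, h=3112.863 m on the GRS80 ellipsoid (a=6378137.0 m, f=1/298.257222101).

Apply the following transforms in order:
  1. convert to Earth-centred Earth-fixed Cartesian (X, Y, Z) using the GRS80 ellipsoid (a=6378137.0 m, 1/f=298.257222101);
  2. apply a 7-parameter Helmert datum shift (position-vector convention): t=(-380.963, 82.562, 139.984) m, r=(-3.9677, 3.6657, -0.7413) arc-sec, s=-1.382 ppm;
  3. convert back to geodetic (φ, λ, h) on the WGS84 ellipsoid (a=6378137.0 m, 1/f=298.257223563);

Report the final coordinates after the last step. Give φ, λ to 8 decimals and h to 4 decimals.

start: φ=72.646161°, λ=82.017616°, h=3112.863 m
→ ECEF (a=6378137.000, f=1/298.257222101): X=265124.5765, Y=1890677.0792, Z=6068551.9718
→ Helmert 7p (PV): X=264857.8910, Y=1890872.8097, Z=6068642.4883
→ geod (Bowring, a=6378137.000): φ=72.64506217°, λ=82.02635688°, h=3246.0360 m

φ=72.64506217°, λ=82.02635688°, h=3246.0360 m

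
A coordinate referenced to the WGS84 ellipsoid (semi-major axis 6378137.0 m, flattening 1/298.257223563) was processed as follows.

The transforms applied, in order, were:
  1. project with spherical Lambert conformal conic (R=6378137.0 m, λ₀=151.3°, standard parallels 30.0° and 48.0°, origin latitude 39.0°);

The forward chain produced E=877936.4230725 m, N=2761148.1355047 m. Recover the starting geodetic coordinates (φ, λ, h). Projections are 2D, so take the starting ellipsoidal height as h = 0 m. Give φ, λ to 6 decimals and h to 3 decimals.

φ=62.652577°, λ=167.103143°, h=0.000 m

start: E=877936.4231, N=2761148.1355 m
→ lcc⁻¹: φ=62.65257700°, λ=167.10314300°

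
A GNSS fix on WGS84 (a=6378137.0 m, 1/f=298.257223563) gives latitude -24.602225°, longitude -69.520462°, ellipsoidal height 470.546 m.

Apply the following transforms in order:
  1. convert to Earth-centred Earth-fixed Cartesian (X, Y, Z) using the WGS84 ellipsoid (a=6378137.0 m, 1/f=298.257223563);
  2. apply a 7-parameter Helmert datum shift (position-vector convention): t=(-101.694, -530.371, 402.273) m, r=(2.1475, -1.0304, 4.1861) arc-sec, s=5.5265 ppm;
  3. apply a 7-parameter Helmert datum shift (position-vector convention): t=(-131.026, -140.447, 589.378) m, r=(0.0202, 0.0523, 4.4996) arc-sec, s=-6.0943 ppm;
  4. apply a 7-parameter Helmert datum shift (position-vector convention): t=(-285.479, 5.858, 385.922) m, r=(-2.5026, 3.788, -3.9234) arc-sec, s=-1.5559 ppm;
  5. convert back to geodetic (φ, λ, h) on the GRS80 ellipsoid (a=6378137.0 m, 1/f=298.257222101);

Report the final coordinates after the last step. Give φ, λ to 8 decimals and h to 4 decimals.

φ=-24.58944500°, λ=-69.52657606°, h=285.2708 m

start: φ=-24.602225°, λ=-69.520462°, h=470.546 m
→ ECEF (a=6378137.000, f=1/298.257223563): X=2030285.6665, Y=-5436163.3023, Z=-2639272.7508
→ Helmert 7p (PV): X=2030318.7039, Y=-5436655.0332, Z=-2638931.5196
→ Helmert 7p (PV): X=2030293.2336, Y=-5436717.7987, Z=-2638327.1064
→ Helmert 7p (PV): X=2029852.7309, Y=-5436774.1108, Z=-2637908.4019
→ geod (Bowring, a=6378137.000): φ=-24.58944500°, λ=-69.52657606°, h=285.2708 m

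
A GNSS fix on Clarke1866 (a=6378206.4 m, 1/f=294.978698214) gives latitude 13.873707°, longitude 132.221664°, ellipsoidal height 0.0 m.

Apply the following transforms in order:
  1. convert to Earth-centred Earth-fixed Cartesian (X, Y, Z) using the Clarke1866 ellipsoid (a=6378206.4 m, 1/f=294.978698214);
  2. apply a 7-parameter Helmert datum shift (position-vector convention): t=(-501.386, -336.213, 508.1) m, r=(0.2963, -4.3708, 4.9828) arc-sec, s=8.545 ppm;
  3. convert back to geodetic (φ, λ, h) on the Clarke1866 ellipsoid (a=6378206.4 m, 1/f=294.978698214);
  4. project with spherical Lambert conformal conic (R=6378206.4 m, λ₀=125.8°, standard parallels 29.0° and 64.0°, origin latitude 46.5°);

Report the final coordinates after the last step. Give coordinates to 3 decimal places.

start: φ=13.873707°, λ=132.221664°, h=0.000 m
→ ECEF (a=6378206.400, f=1/294.978698214): X=-4161927.0021, Y=4586479.7807, Z=1519326.4309
→ Helmert 7p (PV): X=-4162606.9448, Y=4586080.0349, Z=1519765.9091
→ geod (Bowring, a=6378206.400): φ=13.87721459°, λ=132.22880723°, h=261.6341 m
→ lcc (R=6378206.4, λ₀=125.8°): E=771244.2250, N=-3624152.4564

E=771244.225 m, N=-3624152.456 m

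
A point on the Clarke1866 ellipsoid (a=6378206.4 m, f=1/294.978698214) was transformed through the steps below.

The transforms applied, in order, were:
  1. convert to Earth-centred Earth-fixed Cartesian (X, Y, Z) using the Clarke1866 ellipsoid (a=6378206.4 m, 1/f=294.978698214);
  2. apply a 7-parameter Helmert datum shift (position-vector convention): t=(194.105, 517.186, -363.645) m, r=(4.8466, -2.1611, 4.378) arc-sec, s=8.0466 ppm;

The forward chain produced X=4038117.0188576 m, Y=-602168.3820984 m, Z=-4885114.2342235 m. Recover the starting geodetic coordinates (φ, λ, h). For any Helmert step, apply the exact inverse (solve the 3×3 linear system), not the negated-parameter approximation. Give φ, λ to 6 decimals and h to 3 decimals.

start: X=4038117.0189, Y=-602168.3821, Z=-4885114.2342 m
→ Helmert⁻¹: X=4037826.4474, Y=-602881.1986, Z=-4884739.4236
→ geod (Bowring, a=6378206.400): φ=-50.30300900°, λ=-8.49200500°, h=725.6570 m

φ=-50.303009°, λ=-8.492005°, h=725.657 m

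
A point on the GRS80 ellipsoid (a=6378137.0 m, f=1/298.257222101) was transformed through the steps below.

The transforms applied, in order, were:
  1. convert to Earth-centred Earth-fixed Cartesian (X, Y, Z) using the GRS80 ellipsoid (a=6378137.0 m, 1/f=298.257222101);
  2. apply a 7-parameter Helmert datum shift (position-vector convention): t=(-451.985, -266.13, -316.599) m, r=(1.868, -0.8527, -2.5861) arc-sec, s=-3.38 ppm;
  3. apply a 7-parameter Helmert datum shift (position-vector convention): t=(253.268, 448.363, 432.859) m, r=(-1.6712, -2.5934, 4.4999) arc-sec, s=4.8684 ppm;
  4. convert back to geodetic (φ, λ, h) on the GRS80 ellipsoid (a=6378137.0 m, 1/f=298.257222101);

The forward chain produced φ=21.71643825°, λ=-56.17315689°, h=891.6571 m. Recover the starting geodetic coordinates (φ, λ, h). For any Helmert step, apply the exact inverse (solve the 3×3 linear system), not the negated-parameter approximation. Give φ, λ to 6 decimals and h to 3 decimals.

φ=21.714098°, λ=-56.172747°, h=1082.425 m

start: φ=21.716438°, λ=-56.173157°, h=891.657 m
→ ECEF (a=6378137.000, f=1/298.257222101): X=3300586.6338, Y=-4925364.1656, Z=2345601.8094
→ Helmert⁻¹: X=3300239.3199, Y=-4925879.5466, Z=2345076.1283
→ Helmert⁻¹: X=3300773.9129, Y=-4925567.4399, Z=2345431.6169
→ geod (Bowring, a=6378137.000): φ=21.71409800°, λ=-56.17274700°, h=1082.4250 m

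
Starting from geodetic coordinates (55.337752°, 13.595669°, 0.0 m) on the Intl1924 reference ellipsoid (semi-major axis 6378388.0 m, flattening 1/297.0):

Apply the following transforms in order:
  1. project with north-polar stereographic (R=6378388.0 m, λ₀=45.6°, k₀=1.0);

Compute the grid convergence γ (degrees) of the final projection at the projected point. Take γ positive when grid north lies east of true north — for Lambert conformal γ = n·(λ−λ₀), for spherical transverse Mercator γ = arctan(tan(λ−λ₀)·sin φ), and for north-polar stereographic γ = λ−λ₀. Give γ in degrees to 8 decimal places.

-32.00433100

start: φ=55.337752°, λ=13.595669°, h=0.000 m
→ into stereo (λ₀=45.6°): φ=55.33775200°, λ−λ₀=-32.00433100°
convergence γ = -32.00433100°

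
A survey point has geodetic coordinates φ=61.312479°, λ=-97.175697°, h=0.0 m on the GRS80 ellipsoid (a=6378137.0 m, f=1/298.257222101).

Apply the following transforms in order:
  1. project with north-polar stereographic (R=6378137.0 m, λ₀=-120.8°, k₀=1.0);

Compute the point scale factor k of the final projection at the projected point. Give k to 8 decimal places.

start: φ=61.312479°, λ=-97.175697°, h=0.000 m
→ into stereo (λ₀=-120.8°): φ=61.31247900°, λ−λ₀=23.62430300°
scale k = 1.06538778

1.06538778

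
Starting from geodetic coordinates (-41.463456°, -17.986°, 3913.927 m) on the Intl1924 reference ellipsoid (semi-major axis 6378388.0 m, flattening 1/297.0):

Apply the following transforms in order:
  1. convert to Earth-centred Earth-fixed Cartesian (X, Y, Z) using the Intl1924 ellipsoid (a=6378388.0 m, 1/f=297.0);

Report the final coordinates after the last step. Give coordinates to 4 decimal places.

X=4555748.7971 m, Y=-1479021.9120 m, Z=-4203794.9978 m

start: φ=-41.463456°, λ=-17.986000°, h=3913.927 m
→ ECEF (a=6378388.000, f=1/297.0): X=4555748.7971, Y=-1479021.9120, Z=-4203794.9978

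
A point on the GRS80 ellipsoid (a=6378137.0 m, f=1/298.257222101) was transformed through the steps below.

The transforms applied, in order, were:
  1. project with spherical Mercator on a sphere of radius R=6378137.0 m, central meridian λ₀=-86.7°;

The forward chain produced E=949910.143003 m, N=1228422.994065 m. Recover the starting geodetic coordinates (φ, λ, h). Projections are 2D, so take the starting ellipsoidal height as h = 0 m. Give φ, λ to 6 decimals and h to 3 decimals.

start: E=949910.1430, N=1228422.9941 m
→ merc⁻¹: φ=10.96751400°, λ=-78.16681200°

φ=10.967514°, λ=-78.166812°, h=0.000 m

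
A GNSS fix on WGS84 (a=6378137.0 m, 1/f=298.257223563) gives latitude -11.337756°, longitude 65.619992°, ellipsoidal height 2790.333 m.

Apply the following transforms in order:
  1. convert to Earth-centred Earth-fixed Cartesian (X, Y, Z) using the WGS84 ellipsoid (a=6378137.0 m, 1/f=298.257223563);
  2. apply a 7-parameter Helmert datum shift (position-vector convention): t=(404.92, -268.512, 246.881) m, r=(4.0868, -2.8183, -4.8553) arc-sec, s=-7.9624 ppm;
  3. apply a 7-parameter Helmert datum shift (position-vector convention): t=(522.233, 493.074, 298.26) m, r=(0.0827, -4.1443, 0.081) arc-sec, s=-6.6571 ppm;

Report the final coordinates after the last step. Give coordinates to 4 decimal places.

start: φ=-11.337756°, λ=65.619992°, h=2790.333 m
→ ECEF (a=6378137.000, f=1/298.257223563): X=2582894.6763, Y=5699244.8290, Z=-1246208.2619
→ Helmert 7p (PV): X=2583430.2120, Y=5698894.8301, Z=-1245803.2467
→ Helmert 7p (PV): X=2583958.0396, Y=5699351.4799, Z=-1245442.5021

X=2583958.0396 m, Y=5699351.4799 m, Z=-1245442.5021 m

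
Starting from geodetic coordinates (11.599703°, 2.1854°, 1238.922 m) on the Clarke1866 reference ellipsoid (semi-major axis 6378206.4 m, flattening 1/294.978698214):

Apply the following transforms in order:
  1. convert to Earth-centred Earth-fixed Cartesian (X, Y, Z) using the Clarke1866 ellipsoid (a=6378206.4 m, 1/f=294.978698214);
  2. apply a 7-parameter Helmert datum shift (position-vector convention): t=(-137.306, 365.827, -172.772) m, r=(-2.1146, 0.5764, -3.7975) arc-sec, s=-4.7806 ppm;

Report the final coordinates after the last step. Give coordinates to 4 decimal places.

X=6245303.4114 m, Y=238595.4503 m, Z=1274028.0839 m

start: φ=11.599703°, λ=2.185400°, h=1238.922 m
→ ECEF (a=6378206.400, f=1/294.978698214): X=6245462.6258, Y=238332.6830, Z=1274226.8434
→ Helmert 7p (PV): X=6245303.4114, Y=238595.4503, Z=1274028.0839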